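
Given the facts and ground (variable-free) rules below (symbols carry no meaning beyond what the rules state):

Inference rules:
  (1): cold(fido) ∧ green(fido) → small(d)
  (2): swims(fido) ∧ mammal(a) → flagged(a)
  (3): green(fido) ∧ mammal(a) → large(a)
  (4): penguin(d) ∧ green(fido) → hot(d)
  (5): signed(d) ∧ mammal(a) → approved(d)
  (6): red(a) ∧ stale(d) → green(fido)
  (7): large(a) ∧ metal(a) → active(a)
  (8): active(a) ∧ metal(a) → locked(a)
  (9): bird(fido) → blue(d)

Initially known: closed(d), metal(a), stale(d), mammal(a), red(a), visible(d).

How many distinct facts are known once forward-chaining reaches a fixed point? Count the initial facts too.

10

Round 1: (6) [red(a) ∧ stale(d) → green(fido)]. New: green(fido).
Round 2: (3) [green(fido) ∧ mammal(a) → large(a)]. New: large(a).
Round 3: (7) [large(a) ∧ metal(a) → active(a)]. New: active(a).
Round 4: (8) [active(a) ∧ metal(a) → locked(a)]. New: locked(a).
Closure: {active(a), closed(d), green(fido), large(a), locked(a), mammal(a), metal(a), red(a), stale(d), visible(d)} — 10 facts.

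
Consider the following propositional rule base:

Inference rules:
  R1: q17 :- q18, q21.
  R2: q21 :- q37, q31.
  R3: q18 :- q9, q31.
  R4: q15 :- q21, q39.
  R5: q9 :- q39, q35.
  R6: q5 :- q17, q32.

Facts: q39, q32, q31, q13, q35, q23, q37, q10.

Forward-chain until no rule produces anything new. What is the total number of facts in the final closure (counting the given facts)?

14

[1] R2 [q21 :- q37, q31.]; R5 [q9 :- q39, q35.]. ⇒ new: q21, q9.
[2] R3 [q18 :- q9, q31.]; R4 [q15 :- q21, q39.]. ⇒ new: q18, q15.
[3] R1 [q17 :- q18, q21.]. ⇒ new: q17.
[4] R6 [q5 :- q17, q32.]. ⇒ new: q5.
Closure: {q10, q13, q15, q17, q18, q21, q23, q31, q32, q35, q37, q39, q5, q9} — 14 facts.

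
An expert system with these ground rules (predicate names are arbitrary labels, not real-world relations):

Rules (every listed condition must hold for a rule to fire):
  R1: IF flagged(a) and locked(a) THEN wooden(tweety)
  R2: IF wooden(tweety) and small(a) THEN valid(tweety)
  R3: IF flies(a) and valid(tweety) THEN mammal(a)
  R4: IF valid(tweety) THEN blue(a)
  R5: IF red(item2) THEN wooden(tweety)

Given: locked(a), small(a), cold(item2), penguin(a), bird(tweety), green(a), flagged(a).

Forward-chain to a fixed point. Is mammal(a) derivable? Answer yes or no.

no

Round 1 fires R1, giving wooden(tweety).
Round 2 fires R2, giving valid(tweety).
Round 3 fires R4, giving blue(a).
Fixed point reached. mammal(a) is concluded only by R3; R3 needs flies(a) (never derived).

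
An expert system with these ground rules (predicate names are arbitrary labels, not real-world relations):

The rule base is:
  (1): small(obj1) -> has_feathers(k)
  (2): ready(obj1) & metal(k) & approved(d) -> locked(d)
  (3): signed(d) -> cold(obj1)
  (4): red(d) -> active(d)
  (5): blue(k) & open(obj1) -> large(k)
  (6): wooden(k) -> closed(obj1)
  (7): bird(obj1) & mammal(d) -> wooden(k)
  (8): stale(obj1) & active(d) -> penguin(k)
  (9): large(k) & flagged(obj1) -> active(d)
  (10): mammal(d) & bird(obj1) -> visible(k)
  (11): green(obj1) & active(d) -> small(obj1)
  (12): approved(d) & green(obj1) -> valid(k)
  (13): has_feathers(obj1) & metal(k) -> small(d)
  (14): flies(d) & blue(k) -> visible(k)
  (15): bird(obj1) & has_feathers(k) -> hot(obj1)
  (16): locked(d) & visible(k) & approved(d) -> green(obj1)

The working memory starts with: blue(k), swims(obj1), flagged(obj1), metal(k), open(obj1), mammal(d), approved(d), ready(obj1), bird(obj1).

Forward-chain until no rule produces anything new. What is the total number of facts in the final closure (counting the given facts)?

[1] (2) [ready(obj1) & metal(k) & approved(d) -> locked(d)]; (5) [blue(k) & open(obj1) -> large(k)]; (7) [bird(obj1) & mammal(d) -> wooden(k)]; (10) [mammal(d) & bird(obj1) -> visible(k)]. ⇒ new: locked(d), large(k), wooden(k), visible(k).
[2] (6) [wooden(k) -> closed(obj1)]; (9) [large(k) & flagged(obj1) -> active(d)]; (16) [locked(d) & visible(k) & approved(d) -> green(obj1)]. ⇒ new: closed(obj1), active(d), green(obj1).
[3] (11) [green(obj1) & active(d) -> small(obj1)]; (12) [approved(d) & green(obj1) -> valid(k)]. ⇒ new: small(obj1), valid(k).
[4] (1) [small(obj1) -> has_feathers(k)]. ⇒ new: has_feathers(k).
[5] (15) [bird(obj1) & has_feathers(k) -> hot(obj1)]. ⇒ new: hot(obj1).
Closure: {active(d), approved(d), bird(obj1), blue(k), closed(obj1), flagged(obj1), green(obj1), has_feathers(k), hot(obj1), large(k), locked(d), mammal(d), metal(k), open(obj1), ready(obj1), small(obj1), swims(obj1), valid(k), visible(k), wooden(k)} — 20 facts.

20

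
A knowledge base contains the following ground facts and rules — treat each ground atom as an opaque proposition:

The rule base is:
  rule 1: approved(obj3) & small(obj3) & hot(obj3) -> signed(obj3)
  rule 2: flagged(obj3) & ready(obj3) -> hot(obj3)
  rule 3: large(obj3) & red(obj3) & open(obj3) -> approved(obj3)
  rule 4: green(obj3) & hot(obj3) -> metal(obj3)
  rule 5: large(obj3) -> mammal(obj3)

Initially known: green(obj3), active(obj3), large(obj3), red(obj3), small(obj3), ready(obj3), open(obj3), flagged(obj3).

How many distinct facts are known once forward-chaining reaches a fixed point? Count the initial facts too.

13

Round 1: rule 2 [flagged(obj3) & ready(obj3) -> hot(obj3)]; rule 3 [large(obj3) & red(obj3) & open(obj3) -> approved(obj3)]; rule 5 [large(obj3) -> mammal(obj3)]. Adds hot(obj3), approved(obj3), mammal(obj3).
Round 2: rule 1 [approved(obj3) & small(obj3) & hot(obj3) -> signed(obj3)]; rule 4 [green(obj3) & hot(obj3) -> metal(obj3)]. Adds signed(obj3), metal(obj3).
Closure: {active(obj3), approved(obj3), flagged(obj3), green(obj3), hot(obj3), large(obj3), mammal(obj3), metal(obj3), open(obj3), ready(obj3), red(obj3), signed(obj3), small(obj3)} — 13 facts.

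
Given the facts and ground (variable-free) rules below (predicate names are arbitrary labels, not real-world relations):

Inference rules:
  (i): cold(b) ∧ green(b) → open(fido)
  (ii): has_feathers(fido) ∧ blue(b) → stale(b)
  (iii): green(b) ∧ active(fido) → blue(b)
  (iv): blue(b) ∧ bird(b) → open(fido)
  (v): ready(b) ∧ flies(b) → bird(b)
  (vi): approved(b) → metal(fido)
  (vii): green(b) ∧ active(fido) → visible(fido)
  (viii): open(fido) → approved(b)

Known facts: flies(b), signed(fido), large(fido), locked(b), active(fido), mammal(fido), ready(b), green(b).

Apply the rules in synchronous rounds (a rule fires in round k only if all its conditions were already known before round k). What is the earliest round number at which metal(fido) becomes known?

4

Round 1 fires (iii), (v), (vii), giving blue(b), bird(b), visible(fido).
Round 2 fires (iv), giving open(fido).
Round 3 fires (viii), giving approved(b).
Round 4 fires (vi), giving metal(fido).
metal(fido) first appears in round 4.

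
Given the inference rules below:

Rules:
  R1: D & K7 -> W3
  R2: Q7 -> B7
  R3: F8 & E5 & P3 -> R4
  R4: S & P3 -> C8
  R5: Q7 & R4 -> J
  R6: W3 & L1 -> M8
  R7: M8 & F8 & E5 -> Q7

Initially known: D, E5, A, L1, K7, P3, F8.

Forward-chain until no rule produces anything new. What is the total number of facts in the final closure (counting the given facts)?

Round 1: R1 [D & K7 -> W3]; R3 [F8 & E5 & P3 -> R4]. New: W3, R4.
Round 2: R6 [W3 & L1 -> M8]. New: M8.
Round 3: R7 [M8 & F8 & E5 -> Q7]. New: Q7.
Round 4: R2 [Q7 -> B7]; R5 [Q7 & R4 -> J]. New: B7, J.
Closure: {A, B7, D, E5, F8, J, K7, L1, M8, P3, Q7, R4, W3} — 13 facts.

13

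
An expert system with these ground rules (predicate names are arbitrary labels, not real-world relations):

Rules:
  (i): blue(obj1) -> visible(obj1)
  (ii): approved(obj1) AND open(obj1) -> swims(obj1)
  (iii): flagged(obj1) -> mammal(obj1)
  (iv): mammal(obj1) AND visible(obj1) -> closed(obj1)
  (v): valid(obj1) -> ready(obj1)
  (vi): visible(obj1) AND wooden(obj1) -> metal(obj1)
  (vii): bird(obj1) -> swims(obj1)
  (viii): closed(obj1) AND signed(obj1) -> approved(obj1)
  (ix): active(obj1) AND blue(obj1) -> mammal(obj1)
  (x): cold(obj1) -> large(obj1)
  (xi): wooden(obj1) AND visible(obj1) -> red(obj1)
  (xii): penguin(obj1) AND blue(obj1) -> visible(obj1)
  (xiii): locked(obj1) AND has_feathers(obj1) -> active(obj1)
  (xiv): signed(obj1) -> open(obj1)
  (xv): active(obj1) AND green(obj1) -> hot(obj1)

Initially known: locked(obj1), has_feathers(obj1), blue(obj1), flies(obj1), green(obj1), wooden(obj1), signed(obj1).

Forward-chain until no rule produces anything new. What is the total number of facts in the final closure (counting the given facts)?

17

[1] (i) [blue(obj1) -> visible(obj1)]; (xiii) [locked(obj1) AND has_feathers(obj1) -> active(obj1)]; (xiv) [signed(obj1) -> open(obj1)]. ⇒ new: visible(obj1), active(obj1), open(obj1).
[2] (vi) [visible(obj1) AND wooden(obj1) -> metal(obj1)]; (ix) [active(obj1) AND blue(obj1) -> mammal(obj1)]; (xi) [wooden(obj1) AND visible(obj1) -> red(obj1)]; (xv) [active(obj1) AND green(obj1) -> hot(obj1)]. ⇒ new: metal(obj1), mammal(obj1), red(obj1), hot(obj1).
[3] (iv) [mammal(obj1) AND visible(obj1) -> closed(obj1)]. ⇒ new: closed(obj1).
[4] (viii) [closed(obj1) AND signed(obj1) -> approved(obj1)]. ⇒ new: approved(obj1).
[5] (ii) [approved(obj1) AND open(obj1) -> swims(obj1)]. ⇒ new: swims(obj1).
Closure: {active(obj1), approved(obj1), blue(obj1), closed(obj1), flies(obj1), green(obj1), has_feathers(obj1), hot(obj1), locked(obj1), mammal(obj1), metal(obj1), open(obj1), red(obj1), signed(obj1), swims(obj1), visible(obj1), wooden(obj1)} — 17 facts.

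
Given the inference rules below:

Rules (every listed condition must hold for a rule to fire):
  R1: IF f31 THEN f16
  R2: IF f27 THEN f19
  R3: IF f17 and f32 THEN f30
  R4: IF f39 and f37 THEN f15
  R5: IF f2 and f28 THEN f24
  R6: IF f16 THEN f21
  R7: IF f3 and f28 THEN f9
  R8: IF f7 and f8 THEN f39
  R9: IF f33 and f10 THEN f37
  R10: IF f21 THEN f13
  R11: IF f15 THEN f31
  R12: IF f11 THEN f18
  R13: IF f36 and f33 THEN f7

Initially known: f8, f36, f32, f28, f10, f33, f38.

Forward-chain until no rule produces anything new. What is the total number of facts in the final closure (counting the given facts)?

Round 1 — R9, R13, derive f37, f7.
Round 2 — R8, derive f39.
Round 3 — R4, derive f15.
Round 4 — R11, derive f31.
Round 5 — R1, derive f16.
Round 6 — R6, derive f21.
Round 7 — R10, derive f13.
Closure: {f10, f13, f15, f16, f21, f28, f31, f32, f33, f36, f37, f38, f39, f7, f8} — 15 facts.

15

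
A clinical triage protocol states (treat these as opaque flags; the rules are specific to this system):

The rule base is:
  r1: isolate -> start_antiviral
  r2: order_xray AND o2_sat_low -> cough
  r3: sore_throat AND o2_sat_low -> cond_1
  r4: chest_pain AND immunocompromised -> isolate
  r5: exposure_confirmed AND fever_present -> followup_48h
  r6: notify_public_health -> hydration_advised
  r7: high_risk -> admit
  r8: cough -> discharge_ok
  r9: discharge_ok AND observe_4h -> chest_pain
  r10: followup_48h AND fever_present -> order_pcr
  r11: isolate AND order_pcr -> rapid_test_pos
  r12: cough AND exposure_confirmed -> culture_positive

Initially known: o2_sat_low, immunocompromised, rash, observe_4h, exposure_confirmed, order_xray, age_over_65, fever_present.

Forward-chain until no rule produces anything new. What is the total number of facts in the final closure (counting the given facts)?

Round 1: r2 [order_xray AND o2_sat_low -> cough]; r5 [exposure_confirmed AND fever_present -> followup_48h]. Adds cough, followup_48h.
Round 2: r8 [cough -> discharge_ok]; r10 [followup_48h AND fever_present -> order_pcr]; r12 [cough AND exposure_confirmed -> culture_positive]. Adds discharge_ok, order_pcr, culture_positive.
Round 3: r9 [discharge_ok AND observe_4h -> chest_pain]. Adds chest_pain.
Round 4: r4 [chest_pain AND immunocompromised -> isolate]. Adds isolate.
Round 5: r1 [isolate -> start_antiviral]; r11 [isolate AND order_pcr -> rapid_test_pos]. Adds start_antiviral, rapid_test_pos.
Closure: {age_over_65, chest_pain, cough, culture_positive, discharge_ok, exposure_confirmed, fever_present, followup_48h, immunocompromised, isolate, o2_sat_low, observe_4h, order_pcr, order_xray, rapid_test_pos, rash, start_antiviral} — 17 facts.

17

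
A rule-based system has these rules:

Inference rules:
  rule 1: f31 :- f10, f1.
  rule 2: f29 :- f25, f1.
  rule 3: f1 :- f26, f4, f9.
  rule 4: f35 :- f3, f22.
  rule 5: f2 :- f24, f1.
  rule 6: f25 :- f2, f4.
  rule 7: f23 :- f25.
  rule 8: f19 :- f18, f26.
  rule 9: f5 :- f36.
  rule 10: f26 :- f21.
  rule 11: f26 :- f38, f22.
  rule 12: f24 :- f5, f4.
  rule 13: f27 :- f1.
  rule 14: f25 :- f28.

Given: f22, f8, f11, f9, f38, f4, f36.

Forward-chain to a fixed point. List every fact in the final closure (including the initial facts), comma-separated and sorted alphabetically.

[1] rule 9 [f5 :- f36.]; rule 11 [f26 :- f38, f22.]. ⇒ new: f5, f26.
[2] rule 3 [f1 :- f26, f4, f9.]; rule 12 [f24 :- f5, f4.]. ⇒ new: f1, f24.
[3] rule 5 [f2 :- f24, f1.]; rule 13 [f27 :- f1.]. ⇒ new: f2, f27.
[4] rule 6 [f25 :- f2, f4.]. ⇒ new: f25.
[5] rule 2 [f29 :- f25, f1.]; rule 7 [f23 :- f25.]. ⇒ new: f29, f23.

f1, f11, f2, f22, f23, f24, f25, f26, f27, f29, f36, f38, f4, f5, f8, f9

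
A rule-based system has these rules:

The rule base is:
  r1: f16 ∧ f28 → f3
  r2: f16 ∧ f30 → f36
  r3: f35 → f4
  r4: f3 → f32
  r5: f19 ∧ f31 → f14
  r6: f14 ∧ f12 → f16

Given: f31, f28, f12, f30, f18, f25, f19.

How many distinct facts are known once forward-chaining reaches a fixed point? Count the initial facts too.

12

Round 1 — r5, derive f14.
Round 2 — r6, derive f16.
Round 3 — r1, r2, derive f3, f36.
Round 4 — r4, derive f32.
Closure: {f12, f14, f16, f18, f19, f25, f28, f3, f30, f31, f32, f36} — 12 facts.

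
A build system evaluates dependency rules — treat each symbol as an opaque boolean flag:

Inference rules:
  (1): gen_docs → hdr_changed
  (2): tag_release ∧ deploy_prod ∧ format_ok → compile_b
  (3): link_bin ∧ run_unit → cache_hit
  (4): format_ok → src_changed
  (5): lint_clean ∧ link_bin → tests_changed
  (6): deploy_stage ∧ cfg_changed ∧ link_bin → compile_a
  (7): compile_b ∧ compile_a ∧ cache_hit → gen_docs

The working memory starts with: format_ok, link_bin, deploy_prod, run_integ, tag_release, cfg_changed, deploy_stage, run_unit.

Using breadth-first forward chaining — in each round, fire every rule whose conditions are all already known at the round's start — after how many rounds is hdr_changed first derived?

3

[1] (2) [tag_release ∧ deploy_prod ∧ format_ok → compile_b]; (3) [link_bin ∧ run_unit → cache_hit]; (4) [format_ok → src_changed]; (6) [deploy_stage ∧ cfg_changed ∧ link_bin → compile_a]. ⇒ new: compile_b, cache_hit, src_changed, compile_a.
[2] (7) [compile_b ∧ compile_a ∧ cache_hit → gen_docs]. ⇒ new: gen_docs.
[3] (1) [gen_docs → hdr_changed]. ⇒ new: hdr_changed.
hdr_changed first appears in round 3.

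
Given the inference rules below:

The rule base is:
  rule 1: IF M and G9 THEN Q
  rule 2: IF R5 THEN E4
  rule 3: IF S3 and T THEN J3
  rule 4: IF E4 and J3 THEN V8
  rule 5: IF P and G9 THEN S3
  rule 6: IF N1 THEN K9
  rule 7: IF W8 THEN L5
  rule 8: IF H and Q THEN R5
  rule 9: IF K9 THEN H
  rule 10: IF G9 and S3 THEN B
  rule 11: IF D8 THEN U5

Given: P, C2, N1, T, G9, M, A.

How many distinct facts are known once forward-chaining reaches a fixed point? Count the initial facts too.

16

[1] rule 1 [IF M and G9 THEN Q]; rule 5 [IF P and G9 THEN S3]; rule 6 [IF N1 THEN K9]. ⇒ new: Q, S3, K9.
[2] rule 3 [IF S3 and T THEN J3]; rule 9 [IF K9 THEN H]; rule 10 [IF G9 and S3 THEN B]. ⇒ new: J3, H, B.
[3] rule 8 [IF H and Q THEN R5]. ⇒ new: R5.
[4] rule 2 [IF R5 THEN E4]. ⇒ new: E4.
[5] rule 4 [IF E4 and J3 THEN V8]. ⇒ new: V8.
Closure: {A, B, C2, E4, G9, H, J3, K9, M, N1, P, Q, R5, S3, T, V8} — 16 facts.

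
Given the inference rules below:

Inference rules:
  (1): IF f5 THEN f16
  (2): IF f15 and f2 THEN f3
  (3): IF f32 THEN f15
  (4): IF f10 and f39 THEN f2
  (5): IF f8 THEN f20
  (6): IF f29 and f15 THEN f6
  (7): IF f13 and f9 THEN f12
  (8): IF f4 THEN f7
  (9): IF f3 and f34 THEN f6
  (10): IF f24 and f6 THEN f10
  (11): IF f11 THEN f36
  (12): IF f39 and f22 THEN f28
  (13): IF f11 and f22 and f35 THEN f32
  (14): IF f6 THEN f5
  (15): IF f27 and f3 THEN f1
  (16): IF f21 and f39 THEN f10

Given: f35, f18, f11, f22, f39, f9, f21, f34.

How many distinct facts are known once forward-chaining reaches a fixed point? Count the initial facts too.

Round 1: (11) [IF f11 THEN f36]; (12) [IF f39 and f22 THEN f28]; (13) [IF f11 and f22 and f35 THEN f32]; (16) [IF f21 and f39 THEN f10]. New: f36, f28, f32, f10.
Round 2: (3) [IF f32 THEN f15]; (4) [IF f10 and f39 THEN f2]. New: f15, f2.
Round 3: (2) [IF f15 and f2 THEN f3]. New: f3.
Round 4: (9) [IF f3 and f34 THEN f6]. New: f6.
Round 5: (14) [IF f6 THEN f5]. New: f5.
Round 6: (1) [IF f5 THEN f16]. New: f16.
Closure: {f10, f11, f15, f16, f18, f2, f21, f22, f28, f3, f32, f34, f35, f36, f39, f5, f6, f9} — 18 facts.

18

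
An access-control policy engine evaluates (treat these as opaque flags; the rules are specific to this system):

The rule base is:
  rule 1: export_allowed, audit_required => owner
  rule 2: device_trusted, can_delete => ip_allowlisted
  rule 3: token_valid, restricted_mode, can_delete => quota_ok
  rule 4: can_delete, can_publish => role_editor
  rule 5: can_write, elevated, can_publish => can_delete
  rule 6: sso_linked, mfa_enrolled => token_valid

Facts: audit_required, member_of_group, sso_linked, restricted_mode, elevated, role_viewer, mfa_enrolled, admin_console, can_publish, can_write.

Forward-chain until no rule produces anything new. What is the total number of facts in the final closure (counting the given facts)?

Round 1 fires rule 5, rule 6, giving can_delete, token_valid.
Round 2 fires rule 3, rule 4, giving quota_ok, role_editor.
Closure: {admin_console, audit_required, can_delete, can_publish, can_write, elevated, member_of_group, mfa_enrolled, quota_ok, restricted_mode, role_editor, role_viewer, sso_linked, token_valid} — 14 facts.

14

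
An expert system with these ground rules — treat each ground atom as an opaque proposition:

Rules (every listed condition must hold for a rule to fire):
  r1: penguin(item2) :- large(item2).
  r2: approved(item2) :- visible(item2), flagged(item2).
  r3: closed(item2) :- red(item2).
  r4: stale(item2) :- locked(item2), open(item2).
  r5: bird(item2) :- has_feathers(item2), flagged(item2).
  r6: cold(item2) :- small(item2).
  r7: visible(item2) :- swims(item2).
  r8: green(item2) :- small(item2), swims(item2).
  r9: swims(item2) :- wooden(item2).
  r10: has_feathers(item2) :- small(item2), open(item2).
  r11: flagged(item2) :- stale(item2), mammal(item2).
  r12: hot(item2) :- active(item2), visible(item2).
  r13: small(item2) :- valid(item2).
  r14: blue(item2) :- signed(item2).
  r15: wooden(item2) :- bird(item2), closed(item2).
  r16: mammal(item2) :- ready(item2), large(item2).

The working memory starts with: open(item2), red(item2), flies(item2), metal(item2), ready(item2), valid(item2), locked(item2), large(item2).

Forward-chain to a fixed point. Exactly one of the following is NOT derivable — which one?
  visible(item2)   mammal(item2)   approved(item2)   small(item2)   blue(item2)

blue(item2)

Round 1: r1 [penguin(item2) :- large(item2).]; r3 [closed(item2) :- red(item2).]; r4 [stale(item2) :- locked(item2), open(item2).]; r13 [small(item2) :- valid(item2).]; r16 [mammal(item2) :- ready(item2), large(item2).]. New: penguin(item2), closed(item2), stale(item2), small(item2), mammal(item2).
Round 2: r6 [cold(item2) :- small(item2).]; r10 [has_feathers(item2) :- small(item2), open(item2).]; r11 [flagged(item2) :- stale(item2), mammal(item2).]. New: cold(item2), has_feathers(item2), flagged(item2).
Round 3: r5 [bird(item2) :- has_feathers(item2), flagged(item2).]. New: bird(item2).
Round 4: r15 [wooden(item2) :- bird(item2), closed(item2).]. New: wooden(item2).
Round 5: r9 [swims(item2) :- wooden(item2).]. New: swims(item2).
Round 6: r7 [visible(item2) :- swims(item2).]; r8 [green(item2) :- small(item2), swims(item2).]. New: visible(item2), green(item2).
Round 7: r2 [approved(item2) :- visible(item2), flagged(item2).]. New: approved(item2).
Derived: visible(item2) (round 6), small(item2) (round 1), approved(item2) (round 7), mammal(item2) (round 1). blue(item2) never appears in any round.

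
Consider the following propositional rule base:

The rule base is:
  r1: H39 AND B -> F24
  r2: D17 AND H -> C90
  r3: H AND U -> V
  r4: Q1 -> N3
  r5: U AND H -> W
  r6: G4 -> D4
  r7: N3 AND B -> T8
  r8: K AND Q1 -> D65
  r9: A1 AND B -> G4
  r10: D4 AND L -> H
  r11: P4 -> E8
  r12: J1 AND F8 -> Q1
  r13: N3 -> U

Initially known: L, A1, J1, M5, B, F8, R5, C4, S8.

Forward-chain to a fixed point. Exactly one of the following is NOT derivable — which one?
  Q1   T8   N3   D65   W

Round 1 fires r9, r12, giving G4, Q1.
Round 2 fires r4, r6, giving N3, D4.
Round 3 fires r7, r10, r13, giving T8, H, U.
Round 4 fires r3, r5, giving V, W.
Derived: W (round 4), T8 (round 3), N3 (round 2), Q1 (round 1). D65 never appears in any round.

D65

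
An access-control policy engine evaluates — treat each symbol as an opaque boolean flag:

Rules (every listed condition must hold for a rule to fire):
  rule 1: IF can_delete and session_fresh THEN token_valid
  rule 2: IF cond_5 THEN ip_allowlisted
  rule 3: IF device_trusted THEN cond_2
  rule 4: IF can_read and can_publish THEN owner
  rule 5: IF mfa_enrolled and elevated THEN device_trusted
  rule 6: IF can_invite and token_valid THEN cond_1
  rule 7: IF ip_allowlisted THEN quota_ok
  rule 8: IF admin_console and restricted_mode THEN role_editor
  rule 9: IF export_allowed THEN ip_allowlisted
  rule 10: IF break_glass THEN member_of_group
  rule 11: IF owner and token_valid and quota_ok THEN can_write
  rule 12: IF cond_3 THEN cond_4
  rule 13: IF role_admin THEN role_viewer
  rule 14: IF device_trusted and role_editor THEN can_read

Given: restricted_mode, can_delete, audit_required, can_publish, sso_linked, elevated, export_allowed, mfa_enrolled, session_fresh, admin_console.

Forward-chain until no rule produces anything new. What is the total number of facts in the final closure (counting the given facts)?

Round 1 fires rule 1, rule 5, rule 8, rule 9, giving token_valid, device_trusted, role_editor, ip_allowlisted.
Round 2 fires rule 3, rule 7, rule 14, giving cond_2, quota_ok, can_read.
Round 3 fires rule 4, giving owner.
Round 4 fires rule 11, giving can_write.
Closure: {admin_console, audit_required, can_delete, can_publish, can_read, can_write, cond_2, device_trusted, elevated, export_allowed, ip_allowlisted, mfa_enrolled, owner, quota_ok, restricted_mode, role_editor, session_fresh, sso_linked, token_valid} — 19 facts.

19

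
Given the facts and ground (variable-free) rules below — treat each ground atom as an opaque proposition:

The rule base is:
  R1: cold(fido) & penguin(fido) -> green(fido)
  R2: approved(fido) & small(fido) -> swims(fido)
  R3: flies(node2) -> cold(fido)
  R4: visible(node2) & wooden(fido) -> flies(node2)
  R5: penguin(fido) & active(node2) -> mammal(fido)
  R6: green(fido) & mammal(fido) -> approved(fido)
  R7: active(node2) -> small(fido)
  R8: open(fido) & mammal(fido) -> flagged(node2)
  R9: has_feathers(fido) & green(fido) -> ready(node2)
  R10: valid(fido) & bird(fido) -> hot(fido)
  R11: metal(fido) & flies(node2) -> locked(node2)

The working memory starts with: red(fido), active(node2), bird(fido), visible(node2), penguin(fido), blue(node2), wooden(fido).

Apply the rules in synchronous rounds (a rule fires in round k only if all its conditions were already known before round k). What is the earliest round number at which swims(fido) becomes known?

5

Round 1 fires R4, R5, R7, giving flies(node2), mammal(fido), small(fido).
Round 2 fires R3, giving cold(fido).
Round 3 fires R1, giving green(fido).
Round 4 fires R6, giving approved(fido).
Round 5 fires R2, giving swims(fido).
swims(fido) first appears in round 5.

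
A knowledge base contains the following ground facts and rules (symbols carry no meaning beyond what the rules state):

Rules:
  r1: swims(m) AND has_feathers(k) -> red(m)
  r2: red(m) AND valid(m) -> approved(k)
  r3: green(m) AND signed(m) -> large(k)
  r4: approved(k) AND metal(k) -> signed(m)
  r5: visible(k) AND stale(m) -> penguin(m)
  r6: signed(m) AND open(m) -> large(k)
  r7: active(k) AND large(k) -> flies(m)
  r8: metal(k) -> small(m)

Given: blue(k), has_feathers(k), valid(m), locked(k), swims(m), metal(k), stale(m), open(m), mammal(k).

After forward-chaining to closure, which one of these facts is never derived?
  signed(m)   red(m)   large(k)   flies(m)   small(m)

flies(m)

Round 1 — r1, r8, derive red(m), small(m).
Round 2 — r2, derive approved(k).
Round 3 — r4, derive signed(m).
Round 4 — r6, derive large(k).
Derived: large(k) (round 4), signed(m) (round 3), small(m) (round 1), red(m) (round 1). flies(m) never appears in any round.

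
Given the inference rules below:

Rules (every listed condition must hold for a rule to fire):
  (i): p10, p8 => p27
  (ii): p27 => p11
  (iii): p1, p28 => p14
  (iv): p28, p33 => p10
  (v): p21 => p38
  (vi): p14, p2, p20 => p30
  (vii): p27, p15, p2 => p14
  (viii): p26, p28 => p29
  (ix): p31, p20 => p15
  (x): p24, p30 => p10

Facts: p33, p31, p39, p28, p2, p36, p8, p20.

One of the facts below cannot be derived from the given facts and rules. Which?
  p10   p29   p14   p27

p29

Round 1 — (iv), (ix), derive p10, p15.
Round 2 — (i), derive p27.
Round 3 — (ii), (vii), derive p11, p14.
Round 4 — (vi), derive p30.
Derived: p27 (round 2), p10 (round 1), p14 (round 3). p29 never appears in any round.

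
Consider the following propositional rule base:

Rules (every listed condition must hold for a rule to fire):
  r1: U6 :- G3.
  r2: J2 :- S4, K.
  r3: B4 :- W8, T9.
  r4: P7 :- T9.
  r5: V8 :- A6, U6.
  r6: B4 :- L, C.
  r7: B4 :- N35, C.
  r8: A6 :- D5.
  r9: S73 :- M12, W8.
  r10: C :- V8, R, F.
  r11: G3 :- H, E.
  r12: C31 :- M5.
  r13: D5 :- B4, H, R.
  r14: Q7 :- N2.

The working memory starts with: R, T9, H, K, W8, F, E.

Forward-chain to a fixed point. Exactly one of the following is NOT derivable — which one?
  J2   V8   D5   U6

J2

Round 1: r3 [B4 :- W8, T9.]; r4 [P7 :- T9.]; r11 [G3 :- H, E.]. New: B4, P7, G3.
Round 2: r1 [U6 :- G3.]; r13 [D5 :- B4, H, R.]. New: U6, D5.
Round 3: r8 [A6 :- D5.]. New: A6.
Round 4: r5 [V8 :- A6, U6.]. New: V8.
Round 5: r10 [C :- V8, R, F.]. New: C.
Derived: V8 (round 4), D5 (round 2), U6 (round 2). J2 never appears in any round.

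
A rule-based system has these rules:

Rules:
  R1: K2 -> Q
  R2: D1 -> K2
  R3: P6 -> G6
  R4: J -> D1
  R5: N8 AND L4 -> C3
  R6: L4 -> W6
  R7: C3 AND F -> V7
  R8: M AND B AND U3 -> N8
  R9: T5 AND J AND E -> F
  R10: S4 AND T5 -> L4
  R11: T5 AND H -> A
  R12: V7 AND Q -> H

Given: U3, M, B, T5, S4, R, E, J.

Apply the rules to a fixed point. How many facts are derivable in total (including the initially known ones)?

19

Round 1: R4 [J -> D1]; R8 [M AND B AND U3 -> N8]; R9 [T5 AND J AND E -> F]; R10 [S4 AND T5 -> L4]. New: D1, N8, F, L4.
Round 2: R2 [D1 -> K2]; R5 [N8 AND L4 -> C3]; R6 [L4 -> W6]. New: K2, C3, W6.
Round 3: R1 [K2 -> Q]; R7 [C3 AND F -> V7]. New: Q, V7.
Round 4: R12 [V7 AND Q -> H]. New: H.
Round 5: R11 [T5 AND H -> A]. New: A.
Closure: {A, B, C3, D1, E, F, H, J, K2, L4, M, N8, Q, R, S4, T5, U3, V7, W6} — 19 facts.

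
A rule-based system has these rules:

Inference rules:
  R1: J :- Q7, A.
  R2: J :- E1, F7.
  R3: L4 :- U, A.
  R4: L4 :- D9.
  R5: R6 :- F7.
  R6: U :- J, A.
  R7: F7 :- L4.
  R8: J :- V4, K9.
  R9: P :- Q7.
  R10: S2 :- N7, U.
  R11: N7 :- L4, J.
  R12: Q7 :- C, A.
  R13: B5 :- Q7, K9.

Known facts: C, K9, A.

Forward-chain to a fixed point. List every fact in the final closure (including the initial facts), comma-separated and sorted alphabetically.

A, B5, C, F7, J, K9, L4, N7, P, Q7, R6, S2, U

Round 1: R12 [Q7 :- C, A.]. Adds Q7.
Round 2: R1 [J :- Q7, A.]; R9 [P :- Q7.]; R13 [B5 :- Q7, K9.]. Adds J, P, B5.
Round 3: R6 [U :- J, A.]. Adds U.
Round 4: R3 [L4 :- U, A.]. Adds L4.
Round 5: R7 [F7 :- L4.]; R11 [N7 :- L4, J.]. Adds F7, N7.
Round 6: R5 [R6 :- F7.]; R10 [S2 :- N7, U.]. Adds R6, S2.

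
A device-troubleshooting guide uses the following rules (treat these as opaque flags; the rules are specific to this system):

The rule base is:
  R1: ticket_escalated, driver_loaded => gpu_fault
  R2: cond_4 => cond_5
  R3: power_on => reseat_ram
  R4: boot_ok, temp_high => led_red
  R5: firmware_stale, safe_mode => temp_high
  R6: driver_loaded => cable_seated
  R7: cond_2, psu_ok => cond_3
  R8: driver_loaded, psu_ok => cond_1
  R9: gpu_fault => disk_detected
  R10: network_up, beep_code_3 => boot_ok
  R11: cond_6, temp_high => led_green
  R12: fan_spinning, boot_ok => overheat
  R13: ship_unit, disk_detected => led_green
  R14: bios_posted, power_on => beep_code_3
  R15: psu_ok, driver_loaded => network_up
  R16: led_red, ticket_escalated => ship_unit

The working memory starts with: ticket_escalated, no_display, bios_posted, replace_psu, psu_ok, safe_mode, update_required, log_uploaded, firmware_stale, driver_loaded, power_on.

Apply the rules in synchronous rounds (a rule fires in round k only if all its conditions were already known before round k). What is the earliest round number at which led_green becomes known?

5

Round 1: R1 [ticket_escalated, driver_loaded => gpu_fault]; R3 [power_on => reseat_ram]; R5 [firmware_stale, safe_mode => temp_high]; R6 [driver_loaded => cable_seated]; R8 [driver_loaded, psu_ok => cond_1]; R14 [bios_posted, power_on => beep_code_3]; R15 [psu_ok, driver_loaded => network_up]. New: gpu_fault, reseat_ram, temp_high, cable_seated, cond_1, beep_code_3, network_up.
Round 2: R9 [gpu_fault => disk_detected]; R10 [network_up, beep_code_3 => boot_ok]. New: disk_detected, boot_ok.
Round 3: R4 [boot_ok, temp_high => led_red]. New: led_red.
Round 4: R16 [led_red, ticket_escalated => ship_unit]. New: ship_unit.
Round 5: R13 [ship_unit, disk_detected => led_green]. New: led_green.
led_green first appears in round 5.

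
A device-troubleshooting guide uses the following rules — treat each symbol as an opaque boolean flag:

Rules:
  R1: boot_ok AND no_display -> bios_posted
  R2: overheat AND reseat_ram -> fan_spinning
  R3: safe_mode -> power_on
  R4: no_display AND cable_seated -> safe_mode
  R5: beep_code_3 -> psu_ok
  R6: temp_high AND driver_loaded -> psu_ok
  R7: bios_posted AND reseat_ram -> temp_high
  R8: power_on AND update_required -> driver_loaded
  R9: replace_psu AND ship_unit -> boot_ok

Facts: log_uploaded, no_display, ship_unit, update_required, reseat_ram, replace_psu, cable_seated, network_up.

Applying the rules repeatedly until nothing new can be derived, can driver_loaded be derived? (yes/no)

yes

Round 1: R4 [no_display AND cable_seated -> safe_mode]; R9 [replace_psu AND ship_unit -> boot_ok]. New: safe_mode, boot_ok.
Round 2: R1 [boot_ok AND no_display -> bios_posted]; R3 [safe_mode -> power_on]. New: bios_posted, power_on.
Round 3: R7 [bios_posted AND reseat_ram -> temp_high]; R8 [power_on AND update_required -> driver_loaded]. New: temp_high, driver_loaded.
Round 4: R6 [temp_high AND driver_loaded -> psu_ok]. New: psu_ok.
driver_loaded appears in round 3, so it is derivable.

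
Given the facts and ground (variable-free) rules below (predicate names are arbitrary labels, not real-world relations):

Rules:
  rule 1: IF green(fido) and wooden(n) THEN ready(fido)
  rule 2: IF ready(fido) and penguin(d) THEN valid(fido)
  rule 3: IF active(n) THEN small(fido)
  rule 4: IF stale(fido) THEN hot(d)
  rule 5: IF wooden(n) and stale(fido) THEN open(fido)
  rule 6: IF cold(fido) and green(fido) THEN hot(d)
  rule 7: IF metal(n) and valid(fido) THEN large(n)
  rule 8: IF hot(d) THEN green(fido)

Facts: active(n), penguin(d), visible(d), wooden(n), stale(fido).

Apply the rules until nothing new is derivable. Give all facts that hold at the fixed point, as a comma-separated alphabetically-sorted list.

active(n), green(fido), hot(d), open(fido), penguin(d), ready(fido), small(fido), stale(fido), valid(fido), visible(d), wooden(n)

Round 1 fires rule 3, rule 4, rule 5, giving small(fido), hot(d), open(fido).
Round 2 fires rule 8, giving green(fido).
Round 3 fires rule 1, giving ready(fido).
Round 4 fires rule 2, giving valid(fido).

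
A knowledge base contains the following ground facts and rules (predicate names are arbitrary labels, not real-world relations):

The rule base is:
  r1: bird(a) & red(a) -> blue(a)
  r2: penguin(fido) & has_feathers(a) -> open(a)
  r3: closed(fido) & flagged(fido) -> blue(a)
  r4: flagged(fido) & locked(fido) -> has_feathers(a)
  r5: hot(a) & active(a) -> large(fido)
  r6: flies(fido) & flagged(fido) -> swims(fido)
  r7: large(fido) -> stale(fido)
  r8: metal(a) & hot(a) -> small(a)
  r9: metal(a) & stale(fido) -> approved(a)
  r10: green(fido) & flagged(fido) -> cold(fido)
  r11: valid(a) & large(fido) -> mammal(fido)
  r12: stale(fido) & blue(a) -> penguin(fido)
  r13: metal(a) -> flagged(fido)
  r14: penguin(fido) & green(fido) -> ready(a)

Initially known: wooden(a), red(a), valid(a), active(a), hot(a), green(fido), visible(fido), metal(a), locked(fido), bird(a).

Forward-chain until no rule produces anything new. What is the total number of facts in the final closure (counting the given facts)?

22

Round 1: r1 [bird(a) & red(a) -> blue(a)]; r5 [hot(a) & active(a) -> large(fido)]; r8 [metal(a) & hot(a) -> small(a)]; r13 [metal(a) -> flagged(fido)]. New: blue(a), large(fido), small(a), flagged(fido).
Round 2: r4 [flagged(fido) & locked(fido) -> has_feathers(a)]; r7 [large(fido) -> stale(fido)]; r10 [green(fido) & flagged(fido) -> cold(fido)]; r11 [valid(a) & large(fido) -> mammal(fido)]. New: has_feathers(a), stale(fido), cold(fido), mammal(fido).
Round 3: r9 [metal(a) & stale(fido) -> approved(a)]; r12 [stale(fido) & blue(a) -> penguin(fido)]. New: approved(a), penguin(fido).
Round 4: r2 [penguin(fido) & has_feathers(a) -> open(a)]; r14 [penguin(fido) & green(fido) -> ready(a)]. New: open(a), ready(a).
Closure: {active(a), approved(a), bird(a), blue(a), cold(fido), flagged(fido), green(fido), has_feathers(a), hot(a), large(fido), locked(fido), mammal(fido), metal(a), open(a), penguin(fido), ready(a), red(a), small(a), stale(fido), valid(a), visible(fido), wooden(a)} — 22 facts.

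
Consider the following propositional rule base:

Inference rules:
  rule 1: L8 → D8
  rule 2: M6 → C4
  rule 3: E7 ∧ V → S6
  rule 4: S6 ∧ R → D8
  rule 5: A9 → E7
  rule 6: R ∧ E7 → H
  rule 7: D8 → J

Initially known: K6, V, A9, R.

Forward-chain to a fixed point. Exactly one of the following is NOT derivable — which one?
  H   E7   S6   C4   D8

Round 1: rule 5 [A9 → E7]. Adds E7.
Round 2: rule 3 [E7 ∧ V → S6]; rule 6 [R ∧ E7 → H]. Adds S6, H.
Round 3: rule 4 [S6 ∧ R → D8]. Adds D8.
Round 4: rule 7 [D8 → J]. Adds J.
Derived: H (round 2), S6 (round 2), D8 (round 3), E7 (round 1). C4 never appears in any round.

C4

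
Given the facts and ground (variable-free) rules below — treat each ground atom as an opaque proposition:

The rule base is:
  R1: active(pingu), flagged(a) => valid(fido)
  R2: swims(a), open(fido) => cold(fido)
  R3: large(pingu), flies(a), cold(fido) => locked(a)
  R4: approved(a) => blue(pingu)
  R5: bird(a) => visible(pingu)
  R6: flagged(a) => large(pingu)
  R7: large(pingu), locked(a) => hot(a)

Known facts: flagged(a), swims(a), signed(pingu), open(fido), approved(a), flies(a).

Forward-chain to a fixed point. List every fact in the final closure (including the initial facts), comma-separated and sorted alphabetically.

approved(a), blue(pingu), cold(fido), flagged(a), flies(a), hot(a), large(pingu), locked(a), open(fido), signed(pingu), swims(a)

Round 1 — R2, R4, R6, derive cold(fido), blue(pingu), large(pingu).
Round 2 — R3, derive locked(a).
Round 3 — R7, derive hot(a).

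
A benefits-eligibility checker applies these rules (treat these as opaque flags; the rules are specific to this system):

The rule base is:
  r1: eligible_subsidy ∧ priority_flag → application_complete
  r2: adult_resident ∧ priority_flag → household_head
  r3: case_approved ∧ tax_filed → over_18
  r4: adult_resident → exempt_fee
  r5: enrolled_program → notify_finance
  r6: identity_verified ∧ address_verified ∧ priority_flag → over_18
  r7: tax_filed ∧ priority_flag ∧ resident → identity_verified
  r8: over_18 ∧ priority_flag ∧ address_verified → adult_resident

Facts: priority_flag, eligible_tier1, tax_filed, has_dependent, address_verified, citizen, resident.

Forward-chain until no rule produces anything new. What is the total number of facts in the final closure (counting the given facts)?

12

[1] r7 [tax_filed ∧ priority_flag ∧ resident → identity_verified]. ⇒ new: identity_verified.
[2] r6 [identity_verified ∧ address_verified ∧ priority_flag → over_18]. ⇒ new: over_18.
[3] r8 [over_18 ∧ priority_flag ∧ address_verified → adult_resident]. ⇒ new: adult_resident.
[4] r2 [adult_resident ∧ priority_flag → household_head]; r4 [adult_resident → exempt_fee]. ⇒ new: household_head, exempt_fee.
Closure: {address_verified, adult_resident, citizen, eligible_tier1, exempt_fee, has_dependent, household_head, identity_verified, over_18, priority_flag, resident, tax_filed} — 12 facts.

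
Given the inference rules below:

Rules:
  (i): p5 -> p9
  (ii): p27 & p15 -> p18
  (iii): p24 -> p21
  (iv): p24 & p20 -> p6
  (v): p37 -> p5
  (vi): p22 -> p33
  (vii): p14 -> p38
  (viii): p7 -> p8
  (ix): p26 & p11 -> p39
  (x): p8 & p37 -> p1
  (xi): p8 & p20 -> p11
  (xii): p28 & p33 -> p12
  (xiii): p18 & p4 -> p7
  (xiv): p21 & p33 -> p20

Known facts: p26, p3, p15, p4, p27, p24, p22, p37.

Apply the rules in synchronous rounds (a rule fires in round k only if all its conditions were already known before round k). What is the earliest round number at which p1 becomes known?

Round 1 — (ii), (iii), (v), (vi), derive p18, p21, p5, p33.
Round 2 — (i), (xiii), (xiv), derive p9, p7, p20.
Round 3 — (iv), (viii), derive p6, p8.
Round 4 — (x), (xi), derive p1, p11.
p1 first appears in round 4.

4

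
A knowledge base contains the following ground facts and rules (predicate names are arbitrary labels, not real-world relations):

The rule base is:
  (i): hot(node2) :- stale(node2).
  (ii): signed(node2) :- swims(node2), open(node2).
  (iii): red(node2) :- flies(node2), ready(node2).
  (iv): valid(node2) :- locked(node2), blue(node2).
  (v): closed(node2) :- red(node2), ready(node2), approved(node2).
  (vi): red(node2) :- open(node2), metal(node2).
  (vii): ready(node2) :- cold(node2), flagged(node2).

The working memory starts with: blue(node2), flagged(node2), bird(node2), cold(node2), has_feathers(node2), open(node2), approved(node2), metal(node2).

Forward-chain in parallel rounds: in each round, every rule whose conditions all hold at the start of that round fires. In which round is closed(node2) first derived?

[1] (vi) [red(node2) :- open(node2), metal(node2).]; (vii) [ready(node2) :- cold(node2), flagged(node2).]. ⇒ new: red(node2), ready(node2).
[2] (v) [closed(node2) :- red(node2), ready(node2), approved(node2).]. ⇒ new: closed(node2).
closed(node2) first appears in round 2.

2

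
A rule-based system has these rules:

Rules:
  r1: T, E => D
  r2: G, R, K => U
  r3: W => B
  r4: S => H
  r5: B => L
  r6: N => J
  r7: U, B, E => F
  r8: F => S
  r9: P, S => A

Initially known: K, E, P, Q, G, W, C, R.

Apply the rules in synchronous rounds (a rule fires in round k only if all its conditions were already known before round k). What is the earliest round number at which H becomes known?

4

Round 1: r2 [G, R, K => U]; r3 [W => B]. Adds U, B.
Round 2: r5 [B => L]; r7 [U, B, E => F]. Adds L, F.
Round 3: r8 [F => S]. Adds S.
Round 4: r4 [S => H]; r9 [P, S => A]. Adds H, A.
H first appears in round 4.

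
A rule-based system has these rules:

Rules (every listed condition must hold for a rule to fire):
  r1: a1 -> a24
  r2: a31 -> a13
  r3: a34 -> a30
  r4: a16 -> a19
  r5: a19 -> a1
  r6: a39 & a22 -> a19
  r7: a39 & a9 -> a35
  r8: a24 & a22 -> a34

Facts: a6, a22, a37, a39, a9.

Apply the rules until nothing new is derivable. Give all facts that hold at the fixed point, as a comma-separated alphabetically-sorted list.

a1, a19, a22, a24, a30, a34, a35, a37, a39, a6, a9

Round 1: r6 [a39 & a22 -> a19]; r7 [a39 & a9 -> a35]. New: a19, a35.
Round 2: r5 [a19 -> a1]. New: a1.
Round 3: r1 [a1 -> a24]. New: a24.
Round 4: r8 [a24 & a22 -> a34]. New: a34.
Round 5: r3 [a34 -> a30]. New: a30.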